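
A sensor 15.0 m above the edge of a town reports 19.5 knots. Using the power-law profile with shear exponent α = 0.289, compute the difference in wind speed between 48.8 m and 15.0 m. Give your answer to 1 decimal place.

Power law: V₂ = V₁ · (z₂/z₁)^α = 19.5 × (3.2533)^0.289 = 27.4219 knots
ΔV = 27.4219 − 19.5 = 7.9219 knots

7.9 knots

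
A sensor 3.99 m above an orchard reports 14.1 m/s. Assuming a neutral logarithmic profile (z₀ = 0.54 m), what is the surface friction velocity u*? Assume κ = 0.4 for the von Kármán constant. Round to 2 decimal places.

Log law: V(z) = (u*/κ) · ln(z/z₀) ⇒ u* = κ · V / ln(z/z₀)
u* = 0.4 × 14.1 / ln(3.99/0.54) = 0.4 × 14.1 / 2.0000
   = 5.6400 / 2.0000 = 2.8200 m/s

u* ≈ 2.82 m/s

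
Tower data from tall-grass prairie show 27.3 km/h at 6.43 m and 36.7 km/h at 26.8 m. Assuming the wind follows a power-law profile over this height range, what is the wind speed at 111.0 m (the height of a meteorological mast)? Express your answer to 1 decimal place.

49.3 km/h

First find α: α = ln(V₂/V₁)/ln(z₂/z₁) = ln(36.7/27.3)/ln(26.8/6.43) = 0.29589/1.42743 = 0.2073
Extrapolate from 26.8 m to 111.0 m: V₃ = 36.7 × (111.0/26.8)^0.2073 = 36.7 × 1.3426 = 49.2723 km/h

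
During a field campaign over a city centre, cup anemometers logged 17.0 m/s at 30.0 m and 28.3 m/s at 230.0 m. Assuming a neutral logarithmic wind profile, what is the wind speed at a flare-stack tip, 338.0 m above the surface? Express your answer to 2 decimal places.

Log law: V ∝ ln(z/z₀). From the pair, with r = V₁/V₂ = 0.60071,
ln z₀ = (ln z₁ − r·ln z₂)/(1 − r) = (3.4012 − 0.60071×5.4381)/0.39929 = 0.3369 → z₀ = 1.401 m
V₃ = V₁ · ln(z₃/z₀)/ln(z₁/z₀) = 17.0 × 5.4862/3.0643 = 30.4357 m/s

30.44 m/s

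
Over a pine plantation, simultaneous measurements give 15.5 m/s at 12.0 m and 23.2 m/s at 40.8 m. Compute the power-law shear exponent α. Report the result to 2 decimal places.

Power law: V₂/V₁ = (z₂/z₁)^α ⇒ α = ln(V₂/V₁) / ln(z₂/z₁)
α = ln(23.2/15.5) / ln(40.8/12.0) = ln(1.4968) / ln(3.4000)
  = 0.40331 / 1.22378 = 0.32956

α ≈ 0.33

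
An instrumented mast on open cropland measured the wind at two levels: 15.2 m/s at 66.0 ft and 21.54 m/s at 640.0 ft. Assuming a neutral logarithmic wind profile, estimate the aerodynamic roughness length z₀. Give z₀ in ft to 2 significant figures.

Log law: V(z) ∝ ln(z/z₀). With r = V₁/V₂ = 15.2/21.54 = 0.70566,
r · ln(z₂/z₀) = ln(z₁/z₀) ⇒ ln z₀ = (ln z₁ − r·ln z₂)/(1 − r)
ln z₀ = (4.18965 − 0.70566×6.46147) / 0.29434 = -1.2570
z₀ = exp(-1.2570) = 0.2845 ft

z₀ ≈ 0.28 ft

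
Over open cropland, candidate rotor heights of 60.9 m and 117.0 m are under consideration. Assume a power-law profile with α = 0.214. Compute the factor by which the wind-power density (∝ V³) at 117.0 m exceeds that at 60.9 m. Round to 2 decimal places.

Speed ratio: V_B/V_A = (z_B/z_A)^α = (117.0/60.9)^0.214 = (1.9212)^0.214 = 1.14996
Power-density ratio: P_B/P_A = (V_B/V_A)³ = (1.14996)³ = 1.52073

1.52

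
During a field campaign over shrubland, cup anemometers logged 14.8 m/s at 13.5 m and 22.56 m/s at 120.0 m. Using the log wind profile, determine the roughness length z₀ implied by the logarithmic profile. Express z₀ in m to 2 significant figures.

z₀ ≈ 0.21 m

Log law: V(z) ∝ ln(z/z₀). With r = V₁/V₂ = 14.8/22.56 = 0.65603,
r · ln(z₂/z₀) = ln(z₁/z₀) ⇒ ln z₀ = (ln z₁ − r·ln z₂)/(1 − r)
ln z₀ = (2.60269 − 0.65603×4.78749) / 0.34397 = -1.5642
z₀ = exp(-1.5642) = 0.2093 m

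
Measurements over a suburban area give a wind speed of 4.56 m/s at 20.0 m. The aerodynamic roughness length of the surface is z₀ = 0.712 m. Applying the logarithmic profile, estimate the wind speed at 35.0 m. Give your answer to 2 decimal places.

5.33 m/s

Log law: V(z) ∝ ln(z/z₀), so V₂/V₁ = ln(z₂/z₀) / ln(z₁/z₀).
ln(35.0/0.712) = 3.8950, ln(20.0/0.712) = 3.3354
V₂ = 4.56 × 3.8950/3.3354 = 4.56 × 1.1678 = 5.3251 m/s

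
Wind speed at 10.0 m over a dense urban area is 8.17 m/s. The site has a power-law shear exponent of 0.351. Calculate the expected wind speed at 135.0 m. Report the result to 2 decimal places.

Power-law profile: V₂ = V₁ · (z₂/z₁)^α
V₂ = 8.17 × (135.0/10.0)^0.351 = 8.17 × (13.5000)^0.351
    = 8.17 × 2.4931 = 20.3690 m/s

20.37 m/s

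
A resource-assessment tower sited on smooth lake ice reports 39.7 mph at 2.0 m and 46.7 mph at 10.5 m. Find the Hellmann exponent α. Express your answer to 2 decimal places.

α ≈ 0.10

Power law: V₂/V₁ = (z₂/z₁)^α ⇒ α = ln(V₂/V₁) / ln(z₂/z₁)
α = ln(46.7/39.7) / ln(10.5/2.0) = ln(1.1763) / ln(5.2500)
  = 0.16239 / 1.65823 = 0.09793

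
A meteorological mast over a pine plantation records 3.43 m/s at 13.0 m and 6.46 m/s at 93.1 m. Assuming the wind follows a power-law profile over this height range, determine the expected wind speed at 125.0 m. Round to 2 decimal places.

7.10 m/s

First find α: α = ln(V₂/V₁)/ln(z₂/z₁) = ln(6.46/3.43)/ln(93.1/13.0) = 0.63307/1.96872 = 0.3216
Extrapolate from 93.1 m to 125.0 m: V₃ = 6.46 × (125.0/93.1)^0.3216 = 6.46 × 1.0994 = 7.1020 m/s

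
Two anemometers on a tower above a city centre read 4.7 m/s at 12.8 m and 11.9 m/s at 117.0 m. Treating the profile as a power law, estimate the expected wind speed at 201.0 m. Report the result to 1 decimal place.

14.9 m/s

First find α: α = ln(V₂/V₁)/ln(z₂/z₁) = ln(11.9/4.7)/ln(117.0/12.8) = 0.92898/2.21273 = 0.4198
Extrapolate from 117.0 m to 201.0 m: V₃ = 11.9 × (201.0/117.0)^0.4198 = 11.9 × 1.2551 = 14.9352 m/s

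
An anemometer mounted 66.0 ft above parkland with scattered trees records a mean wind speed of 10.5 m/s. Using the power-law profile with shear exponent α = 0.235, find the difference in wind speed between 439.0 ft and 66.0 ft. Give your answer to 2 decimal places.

5.89 m/s

Power law: V₂ = V₁ · (z₂/z₁)^α = 10.5 × (6.6515)^0.235 = 16.3899 m/s
ΔV = 16.3899 − 10.5 = 5.8899 m/s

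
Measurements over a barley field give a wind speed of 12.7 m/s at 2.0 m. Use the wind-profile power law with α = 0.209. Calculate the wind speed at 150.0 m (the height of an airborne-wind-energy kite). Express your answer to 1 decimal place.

Power-law profile: V₂ = V₁ · (z₂/z₁)^α
V₂ = 12.7 × (150.0/2.0)^0.209 = 12.7 × (75.0000)^0.209
    = 12.7 × 2.4654 = 31.3106 m/s

31.3 m/s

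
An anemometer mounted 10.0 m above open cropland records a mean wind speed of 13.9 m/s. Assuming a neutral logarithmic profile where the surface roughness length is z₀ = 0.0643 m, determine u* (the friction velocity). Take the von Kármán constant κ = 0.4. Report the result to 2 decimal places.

u* ≈ 1.10 m/s

Log law: V(z) = (u*/κ) · ln(z/z₀) ⇒ u* = κ · V / ln(z/z₀)
u* = 0.4 × 13.9 / ln(10.0/0.0643) = 0.4 × 13.9 / 5.0468
   = 5.5600 / 5.0468 = 1.1017 m/s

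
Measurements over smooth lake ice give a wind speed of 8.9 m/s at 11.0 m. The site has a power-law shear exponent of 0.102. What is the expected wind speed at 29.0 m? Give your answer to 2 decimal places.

9.82 m/s

Power-law profile: V₂ = V₁ · (z₂/z₁)^α
V₂ = 8.9 × (29.0/11.0)^0.102 = 8.9 × (2.6364)^0.102
    = 8.9 × 1.1039 = 9.8250 m/s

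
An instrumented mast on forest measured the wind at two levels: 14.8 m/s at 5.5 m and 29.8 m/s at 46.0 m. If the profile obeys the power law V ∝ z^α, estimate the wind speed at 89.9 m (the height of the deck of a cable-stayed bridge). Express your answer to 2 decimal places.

37.16 m/s

First find α: α = ln(V₂/V₁)/ln(z₂/z₁) = ln(29.8/14.8)/ln(46.0/5.5) = 0.69988/2.12389 = 0.3295
Extrapolate from 46.0 m to 89.9 m: V₃ = 29.8 × (89.9/46.0)^0.3295 = 29.8 × 1.2471 = 37.1629 m/s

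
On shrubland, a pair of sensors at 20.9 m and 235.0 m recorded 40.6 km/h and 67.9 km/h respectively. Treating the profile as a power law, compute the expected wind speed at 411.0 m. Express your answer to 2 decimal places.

76.47 km/h

First find α: α = ln(V₂/V₁)/ln(z₂/z₁) = ln(67.9/40.6)/ln(235.0/20.9) = 0.51427/2.41984 = 0.2125
Extrapolate from 235.0 m to 411.0 m: V₃ = 67.9 × (411.0/235.0)^0.2125 = 67.9 × 1.1261 = 76.4653 km/h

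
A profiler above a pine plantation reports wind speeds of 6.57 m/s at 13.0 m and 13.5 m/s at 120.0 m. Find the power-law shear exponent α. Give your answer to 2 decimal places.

α ≈ 0.32

Power law: V₂/V₁ = (z₂/z₁)^α ⇒ α = ln(V₂/V₁) / ln(z₂/z₁)
α = ln(13.5/6.57) / ln(120.0/13.0) = ln(2.0548) / ln(9.2308)
  = 0.72018 / 2.22254 = 0.32403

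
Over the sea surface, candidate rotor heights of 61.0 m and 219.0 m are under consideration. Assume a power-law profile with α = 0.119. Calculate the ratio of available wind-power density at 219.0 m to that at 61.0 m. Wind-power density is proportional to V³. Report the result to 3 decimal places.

1.578

Speed ratio: V_B/V_A = (z_B/z_A)^α = (219.0/61.0)^0.119 = (3.5902)^0.119 = 1.16428
Power-density ratio: P_B/P_A = (V_B/V_A)³ = (1.16428)³ = 1.57825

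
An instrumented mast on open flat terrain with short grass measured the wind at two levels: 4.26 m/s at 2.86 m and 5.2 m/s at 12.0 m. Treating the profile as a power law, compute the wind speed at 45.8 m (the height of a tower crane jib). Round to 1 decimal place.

First find α: α = ln(V₂/V₁)/ln(z₂/z₁) = ln(5.2/4.26)/ln(12.0/2.86) = 0.19939/1.43409 = 0.1390
Extrapolate from 12.0 m to 45.8 m: V₃ = 5.2 × (45.8/12.0)^0.1390 = 5.2 × 1.2047 = 6.2644 m/s

6.3 m/s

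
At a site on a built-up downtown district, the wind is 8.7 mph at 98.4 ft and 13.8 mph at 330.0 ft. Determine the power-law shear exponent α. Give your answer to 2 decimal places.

α ≈ 0.38

Power law: V₂/V₁ = (z₂/z₁)^α ⇒ α = ln(V₂/V₁) / ln(z₂/z₁)
α = ln(13.8/8.7) / ln(330.0/98.4) = ln(1.5862) / ln(3.3537)
  = 0.46135 / 1.21005 = 0.38126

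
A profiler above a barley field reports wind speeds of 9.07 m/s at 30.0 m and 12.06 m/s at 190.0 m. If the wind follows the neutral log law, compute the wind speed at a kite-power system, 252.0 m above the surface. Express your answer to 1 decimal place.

12.5 m/s

Log law: V ∝ ln(z/z₀). From the pair, with r = V₁/V₂ = 0.75207,
ln z₀ = (ln z₁ − r·ln z₂)/(1 − r) = (3.4012 − 0.75207×5.2470)/0.24793 = -2.1980 → z₀ = 0.1110 m
V₃ = V₁ · ln(z₃/z₀)/ln(z₁/z₀) = 9.07 × 7.7274/5.5992 = 12.5175 m/s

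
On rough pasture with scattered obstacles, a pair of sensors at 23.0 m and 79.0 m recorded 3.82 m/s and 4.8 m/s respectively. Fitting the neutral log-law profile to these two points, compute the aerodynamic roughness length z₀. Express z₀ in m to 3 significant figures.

Log law: V(z) ∝ ln(z/z₀). With r = V₁/V₂ = 3.82/4.8 = 0.79583,
r · ln(z₂/z₀) = ln(z₁/z₀) ⇒ ln z₀ = (ln z₁ − r·ln z₂)/(1 − r)
ln z₀ = (3.13549 − 0.79583×4.36945) / 0.20417 = -1.6744
z₀ = exp(-1.6744) = 0.1874 m

z₀ ≈ 0.187 m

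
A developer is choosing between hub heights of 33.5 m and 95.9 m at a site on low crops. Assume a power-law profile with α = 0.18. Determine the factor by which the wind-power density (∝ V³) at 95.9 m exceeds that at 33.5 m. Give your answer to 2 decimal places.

Speed ratio: V_B/V_A = (z_B/z_A)^α = (95.9/33.5)^0.18 = (2.8627)^0.18 = 1.20842
Power-density ratio: P_B/P_A = (V_B/V_A)³ = (1.20842)³ = 1.76465

1.76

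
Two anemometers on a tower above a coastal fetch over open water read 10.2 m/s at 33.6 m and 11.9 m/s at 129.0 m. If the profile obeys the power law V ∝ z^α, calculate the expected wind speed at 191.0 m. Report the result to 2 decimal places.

First find α: α = ln(V₂/V₁)/ln(z₂/z₁) = ln(11.9/10.2)/ln(129.0/33.6) = 0.15415/1.34529 = 0.1146
Extrapolate from 129.0 m to 191.0 m: V₃ = 11.9 × (191.0/129.0)^0.1146 = 11.9 × 1.0460 = 12.4474 m/s

12.45 m/s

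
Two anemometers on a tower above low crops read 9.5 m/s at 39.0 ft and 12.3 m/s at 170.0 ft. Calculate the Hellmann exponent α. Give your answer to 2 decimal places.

α ≈ 0.18

Power law: V₂/V₁ = (z₂/z₁)^α ⇒ α = ln(V₂/V₁) / ln(z₂/z₁)
α = ln(12.3/9.5) / ln(170.0/39.0) = ln(1.2947) / ln(4.3590)
  = 0.25831 / 1.47224 = 0.17545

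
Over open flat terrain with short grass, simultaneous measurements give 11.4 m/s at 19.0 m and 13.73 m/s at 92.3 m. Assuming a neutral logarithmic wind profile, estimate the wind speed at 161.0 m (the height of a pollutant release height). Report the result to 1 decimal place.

14.6 m/s

Log law: V ∝ ln(z/z₀). From the pair, with r = V₁/V₂ = 0.83030,
ln z₀ = (ln z₁ − r·ln z₂)/(1 − r) = (2.9444 − 0.83030×4.5250)/0.16970 = -4.7890 → z₀ = 0.008321 m
V₃ = V₁ · ln(z₃/z₀)/ln(z₁/z₀) = 11.4 × 9.8704/7.7334 = 14.5501 m/s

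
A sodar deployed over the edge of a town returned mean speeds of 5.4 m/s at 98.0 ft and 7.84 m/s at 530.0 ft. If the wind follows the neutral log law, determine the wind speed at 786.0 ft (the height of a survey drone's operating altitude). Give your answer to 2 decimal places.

8.41 m/s

Log law: V ∝ ln(z/z₀). From the pair, with r = V₁/V₂ = 0.68878,
ln z₀ = (ln z₁ − r·ln z₂)/(1 − r) = (4.5850 − 0.68878×6.2729)/0.31122 = 0.8494 → z₀ = 2.338 ft
V₃ = V₁ · ln(z₃/z₀)/ln(z₁/z₀) = 5.4 × 5.8175/3.7355 = 8.4097 m/s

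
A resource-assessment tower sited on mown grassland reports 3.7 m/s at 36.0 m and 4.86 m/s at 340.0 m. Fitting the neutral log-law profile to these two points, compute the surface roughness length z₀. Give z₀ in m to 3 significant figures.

Log law: V(z) ∝ ln(z/z₀). With r = V₁/V₂ = 3.7/4.86 = 0.76132,
r · ln(z₂/z₀) = ln(z₁/z₀) ⇒ ln z₀ = (ln z₁ − r·ln z₂)/(1 − r)
ln z₀ = (3.58352 − 0.76132×5.82895) / 0.23868 = -3.5786
z₀ = exp(-3.5786) = 0.02791 m

z₀ ≈ 0.0279 m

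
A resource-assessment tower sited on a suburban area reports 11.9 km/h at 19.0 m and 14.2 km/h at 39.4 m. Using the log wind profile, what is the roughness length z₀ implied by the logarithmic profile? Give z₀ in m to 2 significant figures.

Log law: V(z) ∝ ln(z/z₀). With r = V₁/V₂ = 11.9/14.2 = 0.83803,
r · ln(z₂/z₀) = ln(z₁/z₀) ⇒ ln z₀ = (ln z₁ − r·ln z₂)/(1 − r)
ln z₀ = (2.94444 − 0.83803×3.67377) / 0.16197 = -0.8290
z₀ = exp(-0.8290) = 0.4365 m

z₀ ≈ 0.44 m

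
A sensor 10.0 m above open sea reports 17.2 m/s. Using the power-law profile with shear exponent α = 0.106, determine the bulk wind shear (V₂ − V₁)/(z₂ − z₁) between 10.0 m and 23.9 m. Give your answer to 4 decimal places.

Power law: V₂ = V₁ · (z₂/z₁)^α = 17.2 × (2.3900)^0.106 = 18.8642 m/s
ΔV/Δz = (18.8642 − 17.2)/(23.9 − 10.0) = 1.6642/13.9000 = 0.11973 m/s/m

0.1197 m/s/m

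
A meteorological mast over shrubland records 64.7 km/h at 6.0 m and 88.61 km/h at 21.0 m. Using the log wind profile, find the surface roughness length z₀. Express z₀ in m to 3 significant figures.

Log law: V(z) ∝ ln(z/z₀). With r = V₁/V₂ = 64.7/88.61 = 0.73017,
r · ln(z₂/z₀) = ln(z₁/z₀) ⇒ ln z₀ = (ln z₁ − r·ln z₂)/(1 − r)
ln z₀ = (1.79176 − 0.73017×3.04452) / 0.26983 = -1.5982
z₀ = exp(-1.5982) = 0.2023 m

z₀ ≈ 0.202 m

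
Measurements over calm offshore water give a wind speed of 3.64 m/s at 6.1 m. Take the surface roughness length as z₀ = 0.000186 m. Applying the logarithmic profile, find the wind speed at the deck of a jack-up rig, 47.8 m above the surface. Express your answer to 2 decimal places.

Log law: V(z) ∝ ln(z/z₀), so V₂/V₁ = ln(z₂/z₀) / ln(z₁/z₀).
ln(47.8/0.000186) = 12.4568, ln(6.1/0.000186) = 10.3981
V₂ = 3.64 × 12.4568/10.3981 = 3.64 × 1.1980 = 4.3607 m/s

4.36 m/s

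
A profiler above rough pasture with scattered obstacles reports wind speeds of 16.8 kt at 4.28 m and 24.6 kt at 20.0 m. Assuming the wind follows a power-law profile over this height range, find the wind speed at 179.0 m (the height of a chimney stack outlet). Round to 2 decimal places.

42.30 kt

First find α: α = ln(V₂/V₁)/ln(z₂/z₁) = ln(24.6/16.8)/ln(20.0/4.28) = 0.38137/1.54178 = 0.2474
Extrapolate from 20.0 m to 179.0 m: V₃ = 24.6 × (179.0/20.0)^0.2474 = 24.6 × 1.7196 = 42.3033 kt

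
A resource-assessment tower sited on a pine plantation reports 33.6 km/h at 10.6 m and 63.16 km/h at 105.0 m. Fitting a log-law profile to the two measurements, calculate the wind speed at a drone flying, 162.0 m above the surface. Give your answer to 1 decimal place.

Log law: V ∝ ln(z/z₀). From the pair, with r = V₁/V₂ = 0.53198,
ln z₀ = (ln z₁ − r·ln z₂)/(1 − r) = (2.3609 − 0.53198×4.6540)/0.46802 = -0.2457 → z₀ = 0.7822 m
V₃ = V₁ · ln(z₃/z₀)/ln(z₁/z₀) = 33.6 × 5.3333/2.6065 = 68.7499 km/h

68.7 km/h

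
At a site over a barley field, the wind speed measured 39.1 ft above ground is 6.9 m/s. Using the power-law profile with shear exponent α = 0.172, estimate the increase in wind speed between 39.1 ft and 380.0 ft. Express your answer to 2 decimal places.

3.30 m/s

Power law: V₂ = V₁ · (z₂/z₁)^α = 6.9 × (9.7187)^0.172 = 10.2028 m/s
ΔV = 10.2028 − 6.9 = 3.3028 m/s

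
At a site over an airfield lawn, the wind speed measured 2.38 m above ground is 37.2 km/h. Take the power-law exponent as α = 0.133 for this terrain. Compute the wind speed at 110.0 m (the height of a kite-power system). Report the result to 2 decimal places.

Power-law profile: V₂ = V₁ · (z₂/z₁)^α
V₂ = 37.2 × (110.0/2.38)^0.133 = 37.2 × (46.2185)^0.133
    = 37.2 × 1.6650 = 61.9389 km/h

61.94 km/h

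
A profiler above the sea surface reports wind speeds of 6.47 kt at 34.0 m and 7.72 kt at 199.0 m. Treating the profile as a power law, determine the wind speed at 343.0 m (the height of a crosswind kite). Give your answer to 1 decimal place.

8.2 kt

First find α: α = ln(V₂/V₁)/ln(z₂/z₁) = ln(7.72/6.47)/ln(199.0/34.0) = 0.17664/1.76694 = 0.1000
Extrapolate from 199.0 m to 343.0 m: V₃ = 7.72 × (343.0/199.0)^0.1000 = 7.72 × 1.0559 = 8.1518 kt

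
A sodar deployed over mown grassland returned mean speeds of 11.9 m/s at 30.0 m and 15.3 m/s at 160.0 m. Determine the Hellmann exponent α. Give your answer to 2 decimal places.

α ≈ 0.15

Power law: V₂/V₁ = (z₂/z₁)^α ⇒ α = ln(V₂/V₁) / ln(z₂/z₁)
α = ln(15.3/11.9) / ln(160.0/30.0) = ln(1.2857) / ln(5.3333)
  = 0.25131 / 1.67398 = 0.15013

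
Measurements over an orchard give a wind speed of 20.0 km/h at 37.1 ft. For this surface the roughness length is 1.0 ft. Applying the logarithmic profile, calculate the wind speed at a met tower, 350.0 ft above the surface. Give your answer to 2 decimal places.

Log law: V(z) ∝ ln(z/z₀), so V₂/V₁ = ln(z₂/z₀) / ln(z₁/z₀).
ln(350.0/1.0) = 5.8579, ln(37.1/1.0) = 3.6136
V₂ = 20.0 × 5.8579/3.6136 = 20.0 × 1.6211 = 32.4214 km/h

32.42 km/h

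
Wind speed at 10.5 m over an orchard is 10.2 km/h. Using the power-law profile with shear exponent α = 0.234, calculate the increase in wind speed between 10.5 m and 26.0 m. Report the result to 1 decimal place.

2.4 km/h

Power law: V₂ = V₁ · (z₂/z₁)^α = 10.2 × (2.4762)^0.234 = 12.6109 km/h
ΔV = 12.6109 − 10.2 = 2.4109 km/h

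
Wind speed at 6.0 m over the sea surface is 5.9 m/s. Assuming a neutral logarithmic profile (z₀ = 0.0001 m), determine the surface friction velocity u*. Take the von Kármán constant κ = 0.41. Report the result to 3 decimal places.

Log law: V(z) = (u*/κ) · ln(z/z₀) ⇒ u* = κ · V / ln(z/z₀)
u* = 0.41 × 5.9 / ln(6.0/0.0001) = 0.41 × 5.9 / 11.0021
   = 2.4190 / 11.0021 = 0.2199 m/s

u* ≈ 0.220 m/s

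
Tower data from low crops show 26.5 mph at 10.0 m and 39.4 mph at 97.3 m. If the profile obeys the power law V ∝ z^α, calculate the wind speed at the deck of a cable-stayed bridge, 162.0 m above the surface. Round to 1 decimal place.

First find α: α = ln(V₂/V₁)/ln(z₂/z₁) = ln(39.4/26.5)/ln(97.3/10.0) = 0.39662/2.27521 = 0.1743
Extrapolate from 97.3 m to 162.0 m: V₃ = 39.4 × (162.0/97.3)^0.1743 = 39.4 × 1.0929 = 43.0617 mph

43.1 mph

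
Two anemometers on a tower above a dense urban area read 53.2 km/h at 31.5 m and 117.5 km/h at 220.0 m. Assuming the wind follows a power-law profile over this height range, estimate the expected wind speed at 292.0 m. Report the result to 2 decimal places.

131.88 km/h

First find α: α = ln(V₂/V₁)/ln(z₂/z₁) = ln(117.5/53.2)/ln(220.0/31.5) = 0.79238/1.94364 = 0.4077
Extrapolate from 220.0 m to 292.0 m: V₃ = 117.5 × (292.0/220.0)^0.4077 = 117.5 × 1.1223 = 131.8761 km/h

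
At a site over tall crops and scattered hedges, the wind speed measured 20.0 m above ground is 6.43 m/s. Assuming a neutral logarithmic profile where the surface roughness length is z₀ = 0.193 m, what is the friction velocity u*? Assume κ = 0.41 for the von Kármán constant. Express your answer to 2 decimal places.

Log law: V(z) = (u*/κ) · ln(z/z₀) ⇒ u* = κ · V / ln(z/z₀)
u* = 0.41 × 6.43 / ln(20.0/0.193) = 0.41 × 6.43 / 4.6408
   = 2.6363 / 4.6408 = 0.5681 m/s

u* ≈ 0.57 m/s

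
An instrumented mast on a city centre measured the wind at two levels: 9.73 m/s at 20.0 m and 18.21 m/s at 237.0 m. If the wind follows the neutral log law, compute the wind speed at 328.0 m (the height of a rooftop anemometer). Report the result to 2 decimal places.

19.32 m/s

Log law: V ∝ ln(z/z₀). From the pair, with r = V₁/V₂ = 0.53432,
ln z₀ = (ln z₁ − r·ln z₂)/(1 − r) = (2.9957 − 0.53432×5.4681)/0.46568 = 0.1590 → z₀ = 1.172 m
V₃ = V₁ · ln(z₃/z₀)/ln(z₁/z₀) = 9.73 × 5.6340/2.8368 = 19.3246 m/s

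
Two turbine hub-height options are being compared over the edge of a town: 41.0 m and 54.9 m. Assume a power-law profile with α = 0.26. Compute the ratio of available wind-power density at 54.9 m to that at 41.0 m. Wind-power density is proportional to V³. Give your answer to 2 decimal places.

Speed ratio: V_B/V_A = (z_B/z_A)^α = (54.9/41.0)^0.26 = (1.3390)^0.26 = 1.07886
Power-density ratio: P_B/P_A = (V_B/V_A)³ = (1.07886)³ = 1.25573

1.26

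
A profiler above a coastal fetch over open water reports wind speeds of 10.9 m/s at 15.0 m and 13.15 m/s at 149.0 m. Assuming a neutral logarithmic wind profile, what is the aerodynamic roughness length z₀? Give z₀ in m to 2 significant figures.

Log law: V(z) ∝ ln(z/z₀). With r = V₁/V₂ = 10.9/13.15 = 0.82890,
r · ln(z₂/z₀) = ln(z₁/z₀) ⇒ ln z₀ = (ln z₁ − r·ln z₂)/(1 − r)
ln z₀ = (2.70805 − 0.82890×5.00395) / 0.17110 = -8.4143
z₀ = exp(-8.4143) = 0.0002217 m

z₀ ≈ 0.00022 m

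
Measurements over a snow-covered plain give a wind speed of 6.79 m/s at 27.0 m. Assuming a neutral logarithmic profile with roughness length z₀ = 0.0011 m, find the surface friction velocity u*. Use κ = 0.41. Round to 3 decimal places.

u* ≈ 0.275 m/s

Log law: V(z) = (u*/κ) · ln(z/z₀) ⇒ u* = κ · V / ln(z/z₀)
u* = 0.41 × 6.79 / ln(27.0/0.0011) = 0.41 × 6.79 / 10.1083
   = 2.7839 / 10.1083 = 0.2754 m/s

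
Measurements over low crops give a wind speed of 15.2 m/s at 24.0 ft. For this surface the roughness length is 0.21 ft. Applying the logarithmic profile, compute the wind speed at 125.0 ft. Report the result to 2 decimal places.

20.49 m/s

Log law: V(z) ∝ ln(z/z₀), so V₂/V₁ = ln(z₂/z₀) / ln(z₁/z₀).
ln(125.0/0.21) = 6.3890, ln(24.0/0.21) = 4.7387
V₂ = 15.2 × 6.3890/4.7387 = 15.2 × 1.3483 = 20.4934 m/s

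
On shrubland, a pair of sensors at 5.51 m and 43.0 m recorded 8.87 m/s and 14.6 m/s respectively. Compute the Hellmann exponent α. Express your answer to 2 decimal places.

α ≈ 0.24

Power law: V₂/V₁ = (z₂/z₁)^α ⇒ α = ln(V₂/V₁) / ln(z₂/z₁)
α = ln(14.6/8.87) / ln(43.0/5.51) = ln(1.6460) / ln(7.8040)
  = 0.49835 / 2.05464 = 0.24255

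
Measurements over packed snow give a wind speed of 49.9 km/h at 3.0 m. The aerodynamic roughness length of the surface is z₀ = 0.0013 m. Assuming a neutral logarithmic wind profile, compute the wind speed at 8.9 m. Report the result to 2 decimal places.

Log law: V(z) ∝ ln(z/z₀), so V₂/V₁ = ln(z₂/z₀) / ln(z₁/z₀).
ln(8.9/0.0013) = 8.8314, ln(3.0/0.0013) = 7.7440
V₂ = 49.9 × 8.8314/7.7440 = 49.9 × 1.1404 = 56.9071 km/h

56.91 km/h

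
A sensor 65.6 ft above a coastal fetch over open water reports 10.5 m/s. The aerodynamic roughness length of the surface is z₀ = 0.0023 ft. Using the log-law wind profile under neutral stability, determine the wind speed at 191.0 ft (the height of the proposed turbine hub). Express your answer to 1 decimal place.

Log law: V(z) ∝ ln(z/z₀), so V₂/V₁ = ln(z₂/z₀) / ln(z₁/z₀).
ln(191.0/0.0023) = 11.3271, ln(65.6/0.0023) = 10.2584
V₂ = 10.5 × 11.3271/10.2584 = 10.5 × 1.1042 = 11.5939 m/s

11.6 m/s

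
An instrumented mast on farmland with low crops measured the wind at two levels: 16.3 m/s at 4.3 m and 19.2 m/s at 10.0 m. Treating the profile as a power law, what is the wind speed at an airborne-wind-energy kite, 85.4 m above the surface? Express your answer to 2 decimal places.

29.11 m/s

First find α: α = ln(V₂/V₁)/ln(z₂/z₁) = ln(19.2/16.3)/ln(10.0/4.3) = 0.16375/0.84397 = 0.1940
Extrapolate from 10.0 m to 85.4 m: V₃ = 19.2 × (85.4/10.0)^0.1940 = 19.2 × 1.5161 = 29.1086 m/s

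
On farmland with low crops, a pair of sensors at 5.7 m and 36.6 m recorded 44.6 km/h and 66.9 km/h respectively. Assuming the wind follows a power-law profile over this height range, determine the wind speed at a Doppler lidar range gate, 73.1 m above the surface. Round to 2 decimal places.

77.79 km/h

First find α: α = ln(V₂/V₁)/ln(z₂/z₁) = ln(66.9/44.6)/ln(36.6/5.7) = 0.40547/1.85958 = 0.2180
Extrapolate from 36.6 m to 73.1 m: V₃ = 66.9 × (73.1/36.6)^0.2180 = 66.9 × 1.1628 = 77.7918 km/h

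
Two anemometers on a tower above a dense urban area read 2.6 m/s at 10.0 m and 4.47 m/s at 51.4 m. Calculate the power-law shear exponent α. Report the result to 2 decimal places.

Power law: V₂/V₁ = (z₂/z₁)^α ⇒ α = ln(V₂/V₁) / ln(z₂/z₁)
α = ln(4.47/2.6) / ln(51.4/10.0) = ln(1.7192) / ln(5.1400)
  = 0.54188 / 1.63705 = 0.33101

α ≈ 0.33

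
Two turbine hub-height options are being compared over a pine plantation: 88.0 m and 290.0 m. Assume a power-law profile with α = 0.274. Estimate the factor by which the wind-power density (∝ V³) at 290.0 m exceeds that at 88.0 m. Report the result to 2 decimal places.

Speed ratio: V_B/V_A = (z_B/z_A)^α = (290.0/88.0)^0.274 = (3.2955)^0.274 = 1.38646
Power-density ratio: P_B/P_A = (V_B/V_A)³ = (1.38646)³ = 2.66518

2.67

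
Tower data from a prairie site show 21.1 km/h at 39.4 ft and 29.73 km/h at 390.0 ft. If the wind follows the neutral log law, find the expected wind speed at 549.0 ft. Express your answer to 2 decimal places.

31.02 km/h

Log law: V ∝ ln(z/z₀). From the pair, with r = V₁/V₂ = 0.70972,
ln z₀ = (ln z₁ − r·ln z₂)/(1 − r) = (3.6738 − 0.70972×5.9661)/0.29028 = -1.9310 → z₀ = 0.1450 ft
V₃ = V₁ · ln(z₃/z₀)/ln(z₁/z₀) = 21.1 × 8.2391/5.6048 = 31.0173 km/h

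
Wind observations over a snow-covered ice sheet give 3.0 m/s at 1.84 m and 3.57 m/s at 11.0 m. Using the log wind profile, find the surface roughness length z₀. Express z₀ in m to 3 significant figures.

z₀ ≈ 0.000151 m

Log law: V(z) ∝ ln(z/z₀). With r = V₁/V₂ = 3.0/3.57 = 0.84034,
r · ln(z₂/z₀) = ln(z₁/z₀) ⇒ ln z₀ = (ln z₁ − r·ln z₂)/(1 − r)
ln z₀ = (0.60977 − 0.84034×2.39790) / 0.15966 = -8.8014
z₀ = exp(-8.8014) = 0.0001505 m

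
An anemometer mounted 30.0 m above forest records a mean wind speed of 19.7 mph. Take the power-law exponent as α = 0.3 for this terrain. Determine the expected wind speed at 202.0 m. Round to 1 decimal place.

Power-law profile: V₂ = V₁ · (z₂/z₁)^α
V₂ = 19.7 × (202.0/30.0)^0.3 = 19.7 × (6.7333)^0.3
    = 19.7 × 1.7720 = 34.9088 mph

34.9 mph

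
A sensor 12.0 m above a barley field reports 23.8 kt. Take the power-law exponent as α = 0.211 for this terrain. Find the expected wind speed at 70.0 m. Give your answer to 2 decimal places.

Power-law profile: V₂ = V₁ · (z₂/z₁)^α
V₂ = 23.8 × (70.0/12.0)^0.211 = 23.8 × (5.8333)^0.211
    = 23.8 × 1.4508 = 34.5291 kt

34.53 kt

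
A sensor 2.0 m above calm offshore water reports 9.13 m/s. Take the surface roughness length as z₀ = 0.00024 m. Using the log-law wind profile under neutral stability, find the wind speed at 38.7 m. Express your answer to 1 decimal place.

12.1 m/s

Log law: V(z) ∝ ln(z/z₀), so V₂/V₁ = ln(z₂/z₀) / ln(z₁/z₀).
ln(38.7/0.00024) = 11.9907, ln(2.0/0.00024) = 9.0280
V₂ = 9.13 × 11.9907/9.0280 = 9.13 × 1.3282 = 12.1262 m/s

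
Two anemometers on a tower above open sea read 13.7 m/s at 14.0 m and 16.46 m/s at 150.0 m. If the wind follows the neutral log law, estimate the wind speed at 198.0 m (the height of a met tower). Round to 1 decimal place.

Log law: V ∝ ln(z/z₀). From the pair, with r = V₁/V₂ = 0.83232,
ln z₀ = (ln z₁ − r·ln z₂)/(1 − r) = (2.6391 − 0.83232×5.0106)/0.16768 = -9.1329 → z₀ = 0.0001081 m
V₃ = V₁ · ln(z₃/z₀)/ln(z₁/z₀) = 13.7 × 14.4212/11.7720 = 16.7831 m/s

16.8 m/s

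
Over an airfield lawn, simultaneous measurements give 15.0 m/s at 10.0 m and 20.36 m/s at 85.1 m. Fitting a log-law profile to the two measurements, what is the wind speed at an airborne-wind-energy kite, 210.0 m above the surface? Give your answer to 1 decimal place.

22.6 m/s

Log law: V ∝ ln(z/z₀). From the pair, with r = V₁/V₂ = 0.73674,
ln z₀ = (ln z₁ − r·ln z₂)/(1 − r) = (2.3026 − 0.73674×4.4438)/0.26326 = -3.6897 → z₀ = 0.02498 m
V₃ = V₁ · ln(z₃/z₀)/ln(z₁/z₀) = 15.0 × 9.0368/5.9923 = 22.6211 m/s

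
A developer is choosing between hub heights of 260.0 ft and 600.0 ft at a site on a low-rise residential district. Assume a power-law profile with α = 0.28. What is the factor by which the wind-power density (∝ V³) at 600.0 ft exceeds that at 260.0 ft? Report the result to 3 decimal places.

2.019

Speed ratio: V_B/V_A = (z_B/z_A)^α = (600.0/260.0)^0.28 = (2.3077)^0.28 = 1.26383
Power-density ratio: P_B/P_A = (V_B/V_A)³ = (1.26383)³ = 2.01869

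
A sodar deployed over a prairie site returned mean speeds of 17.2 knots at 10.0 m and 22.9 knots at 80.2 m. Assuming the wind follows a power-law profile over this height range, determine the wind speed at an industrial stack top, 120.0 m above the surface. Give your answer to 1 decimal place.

24.2 knots

First find α: α = ln(V₂/V₁)/ln(z₂/z₁) = ln(22.9/17.2)/ln(80.2/10.0) = 0.28623/2.08194 = 0.1375
Extrapolate from 80.2 m to 120.0 m: V₃ = 22.9 × (120.0/80.2)^0.1375 = 22.9 × 1.0570 = 24.2045 knots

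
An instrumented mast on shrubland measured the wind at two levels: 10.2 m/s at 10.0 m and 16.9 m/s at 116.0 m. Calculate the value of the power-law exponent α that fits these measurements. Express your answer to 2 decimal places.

α ≈ 0.21

Power law: V₂/V₁ = (z₂/z₁)^α ⇒ α = ln(V₂/V₁) / ln(z₂/z₁)
α = ln(16.9/10.2) / ln(116.0/10.0) = ln(1.6569) / ln(11.6000)
  = 0.50493 / 2.45101 = 0.20601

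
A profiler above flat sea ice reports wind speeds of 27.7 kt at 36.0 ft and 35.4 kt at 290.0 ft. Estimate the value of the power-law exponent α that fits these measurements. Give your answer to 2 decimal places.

α ≈ 0.12

Power law: V₂/V₁ = (z₂/z₁)^α ⇒ α = ln(V₂/V₁) / ln(z₂/z₁)
α = ln(35.4/27.7) / ln(290.0/36.0) = ln(1.2780) / ln(8.0556)
  = 0.24528 / 2.08636 = 0.11756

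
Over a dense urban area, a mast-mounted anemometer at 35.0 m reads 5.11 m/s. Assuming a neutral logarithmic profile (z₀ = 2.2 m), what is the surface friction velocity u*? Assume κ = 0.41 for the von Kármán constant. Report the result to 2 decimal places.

u* ≈ 0.76 m/s

Log law: V(z) = (u*/κ) · ln(z/z₀) ⇒ u* = κ · V / ln(z/z₀)
u* = 0.41 × 5.11 / ln(35.0/2.2) = 0.41 × 5.11 / 2.7669
   = 2.0951 / 2.7669 = 0.7572 m/s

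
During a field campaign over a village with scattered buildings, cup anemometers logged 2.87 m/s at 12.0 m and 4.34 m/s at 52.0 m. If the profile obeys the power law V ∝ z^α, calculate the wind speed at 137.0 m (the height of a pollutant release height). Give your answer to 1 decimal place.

5.7 m/s

First find α: α = ln(V₂/V₁)/ln(z₂/z₁) = ln(4.34/2.87)/ln(52.0/12.0) = 0.41356/1.46634 = 0.2820
Extrapolate from 52.0 m to 137.0 m: V₃ = 4.34 × (137.0/52.0)^0.2820 = 4.34 × 1.3142 = 5.7036 m/s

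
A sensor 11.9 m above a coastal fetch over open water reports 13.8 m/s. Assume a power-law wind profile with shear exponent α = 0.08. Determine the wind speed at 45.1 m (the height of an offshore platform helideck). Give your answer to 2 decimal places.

15.35 m/s

Power-law profile: V₂ = V₁ · (z₂/z₁)^α
V₂ = 13.8 × (45.1/11.9)^0.08 = 13.8 × (3.7899)^0.08
    = 13.8 × 1.1125 = 15.3522 m/s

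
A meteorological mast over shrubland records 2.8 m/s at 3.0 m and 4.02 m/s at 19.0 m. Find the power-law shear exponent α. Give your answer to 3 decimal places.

Power law: V₂/V₁ = (z₂/z₁)^α ⇒ α = ln(V₂/V₁) / ln(z₂/z₁)
α = ln(4.02/2.8) / ln(19.0/3.0) = ln(1.4357) / ln(6.3333)
  = 0.36166 / 1.84583 = 0.19594

α ≈ 0.196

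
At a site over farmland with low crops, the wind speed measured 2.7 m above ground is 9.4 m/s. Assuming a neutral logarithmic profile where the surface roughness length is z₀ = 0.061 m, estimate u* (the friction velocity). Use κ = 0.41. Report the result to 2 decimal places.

Log law: V(z) = (u*/κ) · ln(z/z₀) ⇒ u* = κ · V / ln(z/z₀)
u* = 0.41 × 9.4 / ln(2.7/0.061) = 0.41 × 9.4 / 3.7901
   = 3.8540 / 3.7901 = 1.0169 m/s

u* ≈ 1.02 m/s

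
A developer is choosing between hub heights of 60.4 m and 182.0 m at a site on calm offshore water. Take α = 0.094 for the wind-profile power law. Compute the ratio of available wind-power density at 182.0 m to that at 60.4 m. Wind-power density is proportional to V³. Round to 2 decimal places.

1.36

Speed ratio: V_B/V_A = (z_B/z_A)^α = (182.0/60.4)^0.094 = (3.0132)^0.094 = 1.10925
Power-density ratio: P_B/P_A = (V_B/V_A)³ = (1.10925)³ = 1.36486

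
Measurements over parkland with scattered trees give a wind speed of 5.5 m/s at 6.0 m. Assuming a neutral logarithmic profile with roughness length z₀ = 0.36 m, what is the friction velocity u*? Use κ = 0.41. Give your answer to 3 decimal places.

u* ≈ 0.802 m/s

Log law: V(z) = (u*/κ) · ln(z/z₀) ⇒ u* = κ · V / ln(z/z₀)
u* = 0.41 × 5.5 / ln(6.0/0.36) = 0.41 × 5.5 / 2.8134
   = 2.2550 / 2.8134 = 0.8015 m/s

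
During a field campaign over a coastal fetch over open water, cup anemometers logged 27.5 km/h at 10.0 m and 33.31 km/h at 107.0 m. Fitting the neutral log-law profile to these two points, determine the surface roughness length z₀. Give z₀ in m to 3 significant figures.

z₀ ≈ 0.000134 m

Log law: V(z) ∝ ln(z/z₀). With r = V₁/V₂ = 27.5/33.31 = 0.82558,
r · ln(z₂/z₀) = ln(z₁/z₀) ⇒ ln z₀ = (ln z₁ − r·ln z₂)/(1 − r)
ln z₀ = (2.30259 − 0.82558×4.67283) / 0.17442 = -8.9163
z₀ = exp(-8.9163) = 0.0001342 m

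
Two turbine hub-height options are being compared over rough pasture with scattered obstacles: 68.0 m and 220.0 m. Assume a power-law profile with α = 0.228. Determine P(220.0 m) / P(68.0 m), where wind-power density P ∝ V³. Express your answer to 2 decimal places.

2.23

Speed ratio: V_B/V_A = (z_B/z_A)^α = (220.0/68.0)^0.228 = (3.2353)^0.228 = 1.30695
Power-density ratio: P_B/P_A = (V_B/V_A)³ = (1.30695)³ = 2.23245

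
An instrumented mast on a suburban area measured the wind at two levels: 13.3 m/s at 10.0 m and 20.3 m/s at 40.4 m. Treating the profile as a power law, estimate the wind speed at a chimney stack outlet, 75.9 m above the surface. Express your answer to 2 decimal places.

24.57 m/s

First find α: α = ln(V₂/V₁)/ln(z₂/z₁) = ln(20.3/13.3)/ln(40.4/10.0) = 0.42286/1.39624 = 0.3029
Extrapolate from 40.4 m to 75.9 m: V₃ = 20.3 × (75.9/40.4)^0.3029 = 20.3 × 1.2104 = 24.5717 m/s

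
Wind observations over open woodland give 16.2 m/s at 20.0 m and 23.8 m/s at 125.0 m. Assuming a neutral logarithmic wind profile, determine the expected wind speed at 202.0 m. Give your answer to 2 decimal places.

25.79 m/s

Log law: V ∝ ln(z/z₀). From the pair, with r = V₁/V₂ = 0.68067,
ln z₀ = (ln z₁ − r·ln z₂)/(1 − r) = (2.9957 − 0.68067×4.8283)/0.31933 = -0.9106 → z₀ = 0.4023 m
V₃ = V₁ · ln(z₃/z₀)/ln(z₁/z₀) = 16.2 × 6.2188/3.9063 = 25.7904 m/s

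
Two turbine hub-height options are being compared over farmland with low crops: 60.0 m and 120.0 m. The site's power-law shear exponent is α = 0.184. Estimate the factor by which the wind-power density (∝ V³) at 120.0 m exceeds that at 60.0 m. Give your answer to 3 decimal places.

1.466

Speed ratio: V_B/V_A = (z_B/z_A)^α = (120.0/60.0)^0.184 = (2.0000)^0.184 = 1.13603
Power-density ratio: P_B/P_A = (V_B/V_A)³ = (1.13603)³ = 1.46612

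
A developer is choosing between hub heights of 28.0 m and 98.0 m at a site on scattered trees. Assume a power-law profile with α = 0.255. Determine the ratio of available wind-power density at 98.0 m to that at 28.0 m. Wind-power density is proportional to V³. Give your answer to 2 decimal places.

Speed ratio: V_B/V_A = (z_B/z_A)^α = (98.0/28.0)^0.255 = (3.5000)^0.255 = 1.37638
Power-density ratio: P_B/P_A = (V_B/V_A)³ = (1.37638)³ = 2.60743

2.61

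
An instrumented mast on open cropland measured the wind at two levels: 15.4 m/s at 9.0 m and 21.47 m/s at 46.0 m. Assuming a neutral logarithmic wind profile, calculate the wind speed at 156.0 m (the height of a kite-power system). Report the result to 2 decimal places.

26.01 m/s

Log law: V ∝ ln(z/z₀). From the pair, with r = V₁/V₂ = 0.71728,
ln z₀ = (ln z₁ − r·ln z₂)/(1 − r) = (2.1972 − 0.71728×3.8286)/0.28272 = -1.9418 → z₀ = 0.1434 m
V₃ = V₁ · ln(z₃/z₀)/ln(z₁/z₀) = 15.4 × 6.9916/4.1390 = 26.0138 m/s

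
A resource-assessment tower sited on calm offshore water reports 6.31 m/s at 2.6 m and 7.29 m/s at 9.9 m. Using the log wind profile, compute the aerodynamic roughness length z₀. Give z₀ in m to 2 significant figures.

Log law: V(z) ∝ ln(z/z₀). With r = V₁/V₂ = 6.31/7.29 = 0.86557,
r · ln(z₂/z₀) = ln(z₁/z₀) ⇒ ln z₀ = (ln z₁ − r·ln z₂)/(1 − r)
ln z₀ = (0.95551 − 0.86557×2.29253) / 0.13443 = -7.6533
z₀ = exp(-7.6533) = 0.0004745 m

z₀ ≈ 0.00047 m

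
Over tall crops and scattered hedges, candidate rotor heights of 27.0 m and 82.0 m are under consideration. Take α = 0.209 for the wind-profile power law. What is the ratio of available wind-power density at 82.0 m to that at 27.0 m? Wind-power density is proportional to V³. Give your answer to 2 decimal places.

Speed ratio: V_B/V_A = (z_B/z_A)^α = (82.0/27.0)^0.209 = (3.0370)^0.209 = 1.26134
Power-density ratio: P_B/P_A = (V_B/V_A)³ = (1.26134)³ = 2.00676

2.01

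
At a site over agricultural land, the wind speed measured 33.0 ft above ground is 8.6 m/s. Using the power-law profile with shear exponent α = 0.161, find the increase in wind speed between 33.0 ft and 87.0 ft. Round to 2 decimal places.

1.45 m/s

Power law: V₂ = V₁ · (z₂/z₁)^α = 8.6 × (2.6364)^0.161 = 10.0526 m/s
ΔV = 10.0526 − 8.6 = 1.4526 m/s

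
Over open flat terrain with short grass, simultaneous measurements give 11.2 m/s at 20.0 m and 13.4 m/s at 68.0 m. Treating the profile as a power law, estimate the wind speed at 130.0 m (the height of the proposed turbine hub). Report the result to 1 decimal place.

14.7 m/s

First find α: α = ln(V₂/V₁)/ln(z₂/z₁) = ln(13.4/11.2)/ln(68.0/20.0) = 0.17934/1.22378 = 0.1465
Extrapolate from 68.0 m to 130.0 m: V₃ = 13.4 × (130.0/68.0)^0.1465 = 13.4 × 1.0996 = 14.7349 m/s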